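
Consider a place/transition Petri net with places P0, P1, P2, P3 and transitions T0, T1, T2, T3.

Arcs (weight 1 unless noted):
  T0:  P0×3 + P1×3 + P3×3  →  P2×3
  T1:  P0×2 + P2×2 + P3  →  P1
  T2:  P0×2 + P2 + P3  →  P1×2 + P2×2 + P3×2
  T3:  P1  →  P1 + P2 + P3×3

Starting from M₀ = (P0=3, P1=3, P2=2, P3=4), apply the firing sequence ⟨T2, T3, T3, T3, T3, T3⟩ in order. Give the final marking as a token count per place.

step 1: fire T2:  (P0=3, P1=3, P2=2, P3=4) → (P0=1, P1=5, P2=3, P3=5)
step 2: fire T3:  (P0=1, P1=5, P2=3, P3=5) → (P0=1, P1=5, P2=4, P3=8)
step 3: fire T3:  (P0=1, P1=5, P2=4, P3=8) → (P0=1, P1=5, P2=5, P3=11)
step 4: fire T3:  (P0=1, P1=5, P2=5, P3=11) → (P0=1, P1=5, P2=6, P3=14)
step 5: fire T3:  (P0=1, P1=5, P2=6, P3=14) → (P0=1, P1=5, P2=7, P3=17)
step 6: fire T3:  (P0=1, P1=5, P2=7, P3=17) → (P0=1, P1=5, P2=8, P3=20)

(P0=1, P1=5, P2=8, P3=20)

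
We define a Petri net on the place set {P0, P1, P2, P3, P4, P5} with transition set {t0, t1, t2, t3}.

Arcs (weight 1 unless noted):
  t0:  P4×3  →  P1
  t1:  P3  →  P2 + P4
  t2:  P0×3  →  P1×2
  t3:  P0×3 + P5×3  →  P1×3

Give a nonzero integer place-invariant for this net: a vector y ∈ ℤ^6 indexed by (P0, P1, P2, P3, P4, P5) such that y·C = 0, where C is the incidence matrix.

Incidence matrix C (rows=places, cols=transitions):
       t0   t1   t2   t3
   P0   0    0   -3   -3
   P1   1    0    2    3
   P2   0    1    0    0
   P3   0   -1    0    0
   P4  -3    1    0    0
   P5   0    0    0   -3

Candidate y = [0, 0, 1, 1, 0, 0]; check y·C column-wise:
  col t0: 0·1 + 1·0 + 1·0 + 0·-3 = 0
  col t1: 1·1 + 1·-1 + 0·1 = 0
  col t2: 0·-3 + 0·2 + 1·0 + 1·0 = 0
  col t3: 0·-3 + 0·3 + 1·0 + 1·0 + 0·-3 = 0

y = (P0:0, P1:0, P2:1, P3:1, P4:0, P5:0)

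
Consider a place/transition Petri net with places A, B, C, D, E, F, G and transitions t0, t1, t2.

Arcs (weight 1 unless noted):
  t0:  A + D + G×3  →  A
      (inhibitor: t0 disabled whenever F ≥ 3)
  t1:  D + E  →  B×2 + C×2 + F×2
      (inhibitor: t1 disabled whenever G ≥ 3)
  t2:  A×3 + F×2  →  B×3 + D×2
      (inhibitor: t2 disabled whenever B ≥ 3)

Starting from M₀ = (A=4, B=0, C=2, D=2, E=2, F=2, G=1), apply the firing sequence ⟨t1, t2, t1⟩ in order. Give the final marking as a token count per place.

step 1: fire t1:  (A=4, B=0, C=2, D=2, E=2, F=2, G=1) → (A=4, B=2, C=4, D=1, E=1, F=4, G=1)
step 2: fire t2:  (A=4, B=2, C=4, D=1, E=1, F=4, G=1) → (A=1, B=5, C=4, D=3, E=1, F=2, G=1)
step 3: fire t1:  (A=1, B=5, C=4, D=3, E=1, F=2, G=1) → (A=1, B=7, C=6, D=2, E=0, F=4, G=1)

(A=1, B=7, C=6, D=2, E=0, F=4, G=1)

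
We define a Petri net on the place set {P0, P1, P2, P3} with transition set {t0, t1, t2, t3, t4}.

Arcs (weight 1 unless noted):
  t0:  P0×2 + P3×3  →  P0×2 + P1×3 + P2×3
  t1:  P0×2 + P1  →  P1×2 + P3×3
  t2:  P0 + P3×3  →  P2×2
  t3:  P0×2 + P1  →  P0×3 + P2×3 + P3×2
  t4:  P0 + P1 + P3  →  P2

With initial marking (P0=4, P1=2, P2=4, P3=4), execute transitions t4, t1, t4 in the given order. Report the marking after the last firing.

(P0=0, P1=1, P2=6, P3=5)

step 1: fire t4:  (P0=4, P1=2, P2=4, P3=4) → (P0=3, P1=1, P2=5, P3=3)
step 2: fire t1:  (P0=3, P1=1, P2=5, P3=3) → (P0=1, P1=2, P2=5, P3=6)
step 3: fire t4:  (P0=1, P1=2, P2=5, P3=6) → (P0=0, P1=1, P2=6, P3=5)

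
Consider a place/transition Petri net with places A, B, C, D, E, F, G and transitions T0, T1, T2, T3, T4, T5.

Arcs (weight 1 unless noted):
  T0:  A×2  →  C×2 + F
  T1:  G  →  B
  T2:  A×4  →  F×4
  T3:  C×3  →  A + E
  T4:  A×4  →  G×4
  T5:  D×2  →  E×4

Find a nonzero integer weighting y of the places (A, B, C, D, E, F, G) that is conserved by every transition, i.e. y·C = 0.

y = (A:2, B:2, C:1, D:2, E:1, F:2, G:2)

Incidence matrix C (rows=places, cols=transitions):
       T0   T1   T2   T3   T4   T5
    A  -2    0   -4    1   -4    0
    B   0    1    0    0    0    0
    C   2    0    0   -3    0    0
    D   0    0    0    0    0   -2
    E   0    0    0    1    0    4
    F   1    0    4    0    0    0
    G   0   -1    0    0    4    0

Candidate y = [2, 2, 1, 2, 1, 2, 2]; check y·C column-wise:
  col T0: 2·-2 + 2·0 + 1·2 + 2·0 + 1·0 + 2·1 + 2·0 = 0
  col T1: 2·0 + 2·1 + 1·0 + 2·0 + 1·0 + 2·0 + 2·-1 = 0
  col T2: 2·-4 + 2·0 + 1·0 + 2·0 + 1·0 + 2·4 + 2·0 = 0
  col T3: 2·1 + 2·0 + 1·-3 + 2·0 + 1·1 + 2·0 + 2·0 = 0
  col T4: 2·-4 + 2·0 + 1·0 + 2·0 + 1·0 + 2·0 + 2·4 = 0
  col T5: 2·0 + 2·0 + 1·0 + 2·-2 + 1·4 + 2·0 + 2·0 = 0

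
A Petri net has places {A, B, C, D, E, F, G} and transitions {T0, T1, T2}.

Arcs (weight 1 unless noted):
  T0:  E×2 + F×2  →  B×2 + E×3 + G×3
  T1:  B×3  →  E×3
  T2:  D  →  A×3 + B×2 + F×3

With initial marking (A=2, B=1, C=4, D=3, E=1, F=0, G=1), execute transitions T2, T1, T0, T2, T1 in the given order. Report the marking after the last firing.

step 1: fire T2:  (A=2, B=1, C=4, D=3, E=1, F=0, G=1) → (A=5, B=3, C=4, D=2, E=1, F=3, G=1)
step 2: fire T1:  (A=5, B=3, C=4, D=2, E=1, F=3, G=1) → (A=5, B=0, C=4, D=2, E=4, F=3, G=1)
step 3: fire T0:  (A=5, B=0, C=4, D=2, E=4, F=3, G=1) → (A=5, B=2, C=4, D=2, E=5, F=1, G=4)
step 4: fire T2:  (A=5, B=2, C=4, D=2, E=5, F=1, G=4) → (A=8, B=4, C=4, D=1, E=5, F=4, G=4)
step 5: fire T1:  (A=8, B=4, C=4, D=1, E=5, F=4, G=4) → (A=8, B=1, C=4, D=1, E=8, F=4, G=4)

(A=8, B=1, C=4, D=1, E=8, F=4, G=4)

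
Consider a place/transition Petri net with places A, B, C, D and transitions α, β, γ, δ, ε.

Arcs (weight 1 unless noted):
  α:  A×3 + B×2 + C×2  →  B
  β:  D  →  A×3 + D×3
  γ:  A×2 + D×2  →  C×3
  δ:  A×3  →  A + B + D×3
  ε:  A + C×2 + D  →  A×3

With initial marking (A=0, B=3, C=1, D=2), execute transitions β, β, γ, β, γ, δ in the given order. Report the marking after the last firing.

step 1: fire β:  (A=0, B=3, C=1, D=2) → (A=3, B=3, C=1, D=4)
step 2: fire β:  (A=3, B=3, C=1, D=4) → (A=6, B=3, C=1, D=6)
step 3: fire γ:  (A=6, B=3, C=1, D=6) → (A=4, B=3, C=4, D=4)
step 4: fire β:  (A=4, B=3, C=4, D=4) → (A=7, B=3, C=4, D=6)
step 5: fire γ:  (A=7, B=3, C=4, D=6) → (A=5, B=3, C=7, D=4)
step 6: fire δ:  (A=5, B=3, C=7, D=4) → (A=3, B=4, C=7, D=7)

(A=3, B=4, C=7, D=7)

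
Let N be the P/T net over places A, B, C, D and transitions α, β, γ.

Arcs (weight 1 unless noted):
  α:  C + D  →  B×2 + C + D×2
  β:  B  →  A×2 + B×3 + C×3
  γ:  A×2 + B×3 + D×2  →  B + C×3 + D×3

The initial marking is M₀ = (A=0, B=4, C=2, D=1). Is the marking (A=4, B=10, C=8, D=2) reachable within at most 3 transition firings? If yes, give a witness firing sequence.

step 1: fire α:  (A=0, B=4, C=2, D=1) → (A=0, B=6, C=2, D=2)
step 2: fire β:  (A=0, B=6, C=2, D=2) → (A=2, B=8, C=5, D=2)
step 3: fire β:  (A=2, B=8, C=5, D=2) → (A=4, B=10, C=8, D=2)

YES — reachable via ⟨α, β, β⟩ (3 firings)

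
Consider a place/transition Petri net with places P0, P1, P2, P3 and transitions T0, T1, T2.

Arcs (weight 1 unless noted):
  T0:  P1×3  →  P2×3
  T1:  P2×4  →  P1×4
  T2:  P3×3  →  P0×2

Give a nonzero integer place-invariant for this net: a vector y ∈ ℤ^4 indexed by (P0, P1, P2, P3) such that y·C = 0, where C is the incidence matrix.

Incidence matrix C (rows=places, cols=transitions):
       T0   T1   T2
   P0   0    0    2
   P1  -3    4    0
   P2   3   -4    0
   P3   0    0   -3

Candidate y = [0, 1, 1, 0]; check y·C column-wise:
  col T0: 1·-3 + 1·3 = 0
  col T1: 1·4 + 1·-4 = 0
  col T2: 0·2 + 1·0 + 1·0 + 0·-3 = 0

y = (P0:0, P1:1, P2:1, P3:0)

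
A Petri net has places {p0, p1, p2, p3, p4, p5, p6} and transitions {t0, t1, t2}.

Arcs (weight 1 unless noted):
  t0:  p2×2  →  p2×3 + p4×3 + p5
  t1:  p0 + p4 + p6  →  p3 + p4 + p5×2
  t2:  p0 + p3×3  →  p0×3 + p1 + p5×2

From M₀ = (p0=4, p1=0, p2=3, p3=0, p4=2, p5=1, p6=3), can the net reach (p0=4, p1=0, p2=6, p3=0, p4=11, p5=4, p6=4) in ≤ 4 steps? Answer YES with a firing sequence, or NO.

NO — not reachable within 4 firings

depth 0: 1 marking
depth 1: 3 markings reached so far
depth 2: 6 markings reached so far
depth 3: 10 markings reached so far
depth 4: 15 markings reached so far
target is not among the 15 markings reachable within 4 steps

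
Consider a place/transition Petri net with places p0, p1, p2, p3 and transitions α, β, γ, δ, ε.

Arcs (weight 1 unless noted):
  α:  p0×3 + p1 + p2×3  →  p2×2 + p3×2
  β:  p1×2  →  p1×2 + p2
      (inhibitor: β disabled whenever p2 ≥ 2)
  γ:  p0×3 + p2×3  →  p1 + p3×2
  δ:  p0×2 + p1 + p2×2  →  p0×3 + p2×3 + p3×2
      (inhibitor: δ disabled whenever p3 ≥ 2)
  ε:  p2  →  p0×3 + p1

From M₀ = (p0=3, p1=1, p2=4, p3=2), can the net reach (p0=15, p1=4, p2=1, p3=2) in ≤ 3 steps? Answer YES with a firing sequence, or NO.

depth 0: 1 marking
depth 1: 4 markings reached so far
depth 2: 8 markings reached so far
depth 3: 11 markings reached so far
target is not among the 11 markings reachable within 3 steps

NO — not reachable within 3 firings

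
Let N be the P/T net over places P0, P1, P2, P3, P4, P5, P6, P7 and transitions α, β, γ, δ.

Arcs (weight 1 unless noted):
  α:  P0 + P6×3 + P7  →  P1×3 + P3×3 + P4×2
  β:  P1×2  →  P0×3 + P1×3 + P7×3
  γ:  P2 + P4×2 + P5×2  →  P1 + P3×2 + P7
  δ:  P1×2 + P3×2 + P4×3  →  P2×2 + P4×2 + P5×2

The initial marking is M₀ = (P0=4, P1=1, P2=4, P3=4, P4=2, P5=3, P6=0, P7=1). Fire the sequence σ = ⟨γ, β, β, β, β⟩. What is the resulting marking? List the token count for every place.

(P0=16, P1=6, P2=3, P3=6, P4=0, P5=1, P6=0, P7=14)

step 1: fire γ:  (P0=4, P1=1, P2=4, P3=4, P4=2, P5=3, P6=0, P7=1) → (P0=4, P1=2, P2=3, P3=6, P4=0, P5=1, P6=0, P7=2)
step 2: fire β:  (P0=4, P1=2, P2=3, P3=6, P4=0, P5=1, P6=0, P7=2) → (P0=7, P1=3, P2=3, P3=6, P4=0, P5=1, P6=0, P7=5)
step 3: fire β:  (P0=7, P1=3, P2=3, P3=6, P4=0, P5=1, P6=0, P7=5) → (P0=10, P1=4, P2=3, P3=6, P4=0, P5=1, P6=0, P7=8)
step 4: fire β:  (P0=10, P1=4, P2=3, P3=6, P4=0, P5=1, P6=0, P7=8) → (P0=13, P1=5, P2=3, P3=6, P4=0, P5=1, P6=0, P7=11)
step 5: fire β:  (P0=13, P1=5, P2=3, P3=6, P4=0, P5=1, P6=0, P7=11) → (P0=16, P1=6, P2=3, P3=6, P4=0, P5=1, P6=0, P7=14)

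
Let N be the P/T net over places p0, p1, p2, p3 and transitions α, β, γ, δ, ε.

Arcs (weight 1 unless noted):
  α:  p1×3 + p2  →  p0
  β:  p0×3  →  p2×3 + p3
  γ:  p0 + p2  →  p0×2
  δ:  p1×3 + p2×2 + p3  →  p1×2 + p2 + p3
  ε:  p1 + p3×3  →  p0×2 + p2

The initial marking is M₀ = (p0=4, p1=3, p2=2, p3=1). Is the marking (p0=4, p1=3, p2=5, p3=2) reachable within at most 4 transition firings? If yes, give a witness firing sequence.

NO — not reachable within 4 firings

depth 0: 1 marking
depth 1: 5 markings reached so far
depth 2: 11 markings reached so far
depth 3: 14 markings reached so far
depth 4: 19 markings reached so far
target is not among the 19 markings reachable within 4 steps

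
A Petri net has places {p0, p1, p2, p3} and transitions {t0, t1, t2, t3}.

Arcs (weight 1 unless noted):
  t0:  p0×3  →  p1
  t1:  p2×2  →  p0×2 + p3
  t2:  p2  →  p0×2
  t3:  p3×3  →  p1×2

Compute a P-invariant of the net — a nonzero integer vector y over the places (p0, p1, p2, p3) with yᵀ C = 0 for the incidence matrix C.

Incidence matrix C (rows=places, cols=transitions):
       t0   t1   t2   t3
   p0  -3    2    2    0
   p1   1    0    0    2
   p2   0   -2   -1    0
   p3   0    1    0   -3

Candidate y = [1, 3, 2, 2]; check y·C column-wise:
  col t0: 1·-3 + 3·1 + 2·0 + 2·0 = 0
  col t1: 1·2 + 3·0 + 2·-2 + 2·1 = 0
  col t2: 1·2 + 3·0 + 2·-1 + 2·0 = 0
  col t3: 1·0 + 3·2 + 2·0 + 2·-3 = 0

y = (p0:1, p1:3, p2:2, p3:2)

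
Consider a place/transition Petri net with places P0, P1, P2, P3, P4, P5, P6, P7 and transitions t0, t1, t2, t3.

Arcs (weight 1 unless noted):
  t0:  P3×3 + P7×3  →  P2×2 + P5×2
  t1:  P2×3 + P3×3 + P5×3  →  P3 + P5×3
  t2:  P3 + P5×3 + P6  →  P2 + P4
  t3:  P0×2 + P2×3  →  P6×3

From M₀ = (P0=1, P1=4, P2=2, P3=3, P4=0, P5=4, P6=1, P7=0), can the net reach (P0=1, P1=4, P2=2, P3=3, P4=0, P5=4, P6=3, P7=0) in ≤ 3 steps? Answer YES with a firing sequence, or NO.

NO — not reachable within 3 firings

depth 0: 1 marking
depth 1: 2 markings reached so far
depth 2: 2 markings reached so far
(frontier empty at depth 2; search complete)
target is not among the 2 markings reachable within 3 steps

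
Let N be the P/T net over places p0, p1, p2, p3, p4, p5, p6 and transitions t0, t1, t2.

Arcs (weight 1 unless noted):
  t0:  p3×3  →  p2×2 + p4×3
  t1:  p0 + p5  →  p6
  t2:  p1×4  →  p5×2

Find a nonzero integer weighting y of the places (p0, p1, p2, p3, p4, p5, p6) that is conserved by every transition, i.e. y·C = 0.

Incidence matrix C (rows=places, cols=transitions):
       t0   t1   t2
   p0   0   -1    0
   p1   0    0   -4
   p2   2    0    0
   p3  -3    0    0
   p4   3    0    0
   p5   0   -1    2
   p6   0    1    0

Candidate y = [0, 0, 3, 2, 0, 0, 0]; check y·C column-wise:
  col t0: 3·2 + 2·-3 + 0·3 = 0
  col t1: 0·-1 + 3·0 + 2·0 + 0·-1 + 0·1 = 0
  col t2: 0·-4 + 3·0 + 2·0 + 0·2 = 0

y = (p0:0, p1:0, p2:3, p3:2, p4:0, p5:0, p6:0)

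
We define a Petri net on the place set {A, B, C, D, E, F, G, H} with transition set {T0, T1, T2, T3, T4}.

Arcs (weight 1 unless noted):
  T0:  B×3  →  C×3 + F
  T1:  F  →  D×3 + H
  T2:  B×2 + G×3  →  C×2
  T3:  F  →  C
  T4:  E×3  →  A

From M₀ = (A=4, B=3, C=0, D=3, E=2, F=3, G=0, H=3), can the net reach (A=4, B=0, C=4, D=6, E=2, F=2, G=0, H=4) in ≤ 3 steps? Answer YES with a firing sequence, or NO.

YES — reachable via ⟨T0, T1, T3⟩ (3 firings)

step 1: fire T0:  (A=4, B=3, C=0, D=3, E=2, F=3, G=0, H=3) → (A=4, B=0, C=3, D=3, E=2, F=4, G=0, H=3)
step 2: fire T1:  (A=4, B=0, C=3, D=3, E=2, F=4, G=0, H=3) → (A=4, B=0, C=3, D=6, E=2, F=3, G=0, H=4)
step 3: fire T3:  (A=4, B=0, C=3, D=6, E=2, F=3, G=0, H=4) → (A=4, B=0, C=4, D=6, E=2, F=2, G=0, H=4)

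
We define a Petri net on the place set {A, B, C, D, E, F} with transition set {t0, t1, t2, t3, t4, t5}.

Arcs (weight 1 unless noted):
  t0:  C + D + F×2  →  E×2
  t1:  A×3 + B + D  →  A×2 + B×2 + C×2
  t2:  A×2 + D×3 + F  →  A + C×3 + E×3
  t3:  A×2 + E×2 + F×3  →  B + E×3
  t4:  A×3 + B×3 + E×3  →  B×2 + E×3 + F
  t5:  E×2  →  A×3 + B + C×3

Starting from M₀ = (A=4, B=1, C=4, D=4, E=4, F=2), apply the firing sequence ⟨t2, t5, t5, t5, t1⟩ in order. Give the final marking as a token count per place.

(A=11, B=5, C=18, D=0, E=1, F=1)

step 1: fire t2:  (A=4, B=1, C=4, D=4, E=4, F=2) → (A=3, B=1, C=7, D=1, E=7, F=1)
step 2: fire t5:  (A=3, B=1, C=7, D=1, E=7, F=1) → (A=6, B=2, C=10, D=1, E=5, F=1)
step 3: fire t5:  (A=6, B=2, C=10, D=1, E=5, F=1) → (A=9, B=3, C=13, D=1, E=3, F=1)
step 4: fire t5:  (A=9, B=3, C=13, D=1, E=3, F=1) → (A=12, B=4, C=16, D=1, E=1, F=1)
step 5: fire t1:  (A=12, B=4, C=16, D=1, E=1, F=1) → (A=11, B=5, C=18, D=0, E=1, F=1)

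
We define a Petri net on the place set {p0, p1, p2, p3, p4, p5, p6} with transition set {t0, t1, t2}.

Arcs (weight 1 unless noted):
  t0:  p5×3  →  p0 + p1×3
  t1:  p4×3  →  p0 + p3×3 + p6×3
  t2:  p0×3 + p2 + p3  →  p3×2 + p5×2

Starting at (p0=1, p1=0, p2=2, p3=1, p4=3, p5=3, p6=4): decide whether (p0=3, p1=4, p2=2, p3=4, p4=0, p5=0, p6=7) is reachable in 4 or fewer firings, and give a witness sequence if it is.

NO — not reachable within 4 firings

depth 0: 1 marking
depth 1: 3 markings reached so far
depth 2: 4 markings reached so far
depth 3: 5 markings reached so far
depth 4: 5 markings reached so far
(frontier empty at depth 4; search complete)
target is not among the 5 markings reachable within 4 steps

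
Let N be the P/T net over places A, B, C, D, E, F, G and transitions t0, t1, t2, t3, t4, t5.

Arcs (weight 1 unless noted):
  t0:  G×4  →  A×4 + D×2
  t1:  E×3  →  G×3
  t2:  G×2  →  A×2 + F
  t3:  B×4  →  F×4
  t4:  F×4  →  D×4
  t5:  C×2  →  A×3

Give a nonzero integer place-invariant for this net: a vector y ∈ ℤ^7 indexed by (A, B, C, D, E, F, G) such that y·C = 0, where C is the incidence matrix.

y = (A:2, B:-4, C:3, D:-4, E:0, F:-4, G:0)

Incidence matrix C (rows=places, cols=transitions):
       t0   t1   t2   t3   t4   t5
    A   4    0    2    0    0    3
    B   0    0    0   -4    0    0
    C   0    0    0    0    0   -2
    D   2    0    0    0    4    0
    E   0   -3    0    0    0    0
    F   0    0    1    4   -4    0
    G  -4    3   -2    0    0    0

Candidate y = [2, -4, 3, -4, 0, -4, 0]; check y·C column-wise:
  col t0: 2·4 + -4·0 + 3·0 + -4·2 + -4·0 + 0·-4 = 0
  col t1: 2·0 + -4·0 + 3·0 + -4·0 + 0·-3 + -4·0 + 0·3 = 0
  col t2: 2·2 + -4·0 + 3·0 + -4·0 + -4·1 + 0·-2 = 0
  col t3: 2·0 + -4·-4 + 3·0 + -4·0 + -4·4 = 0
  col t4: 2·0 + -4·0 + 3·0 + -4·4 + -4·-4 = 0
  col t5: 2·3 + -4·0 + 3·-2 + -4·0 + -4·0 = 0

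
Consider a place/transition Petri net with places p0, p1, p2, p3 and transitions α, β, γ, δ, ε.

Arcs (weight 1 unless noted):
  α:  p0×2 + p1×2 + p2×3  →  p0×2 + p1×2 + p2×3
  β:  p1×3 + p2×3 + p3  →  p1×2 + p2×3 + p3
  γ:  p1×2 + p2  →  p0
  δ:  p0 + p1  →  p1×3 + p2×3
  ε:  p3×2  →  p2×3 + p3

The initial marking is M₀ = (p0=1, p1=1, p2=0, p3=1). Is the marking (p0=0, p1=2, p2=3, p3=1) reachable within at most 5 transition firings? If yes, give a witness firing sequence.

YES — reachable via ⟨δ, β⟩ (2 firings)

step 1: fire δ:  (p0=1, p1=1, p2=0, p3=1) → (p0=0, p1=3, p2=3, p3=1)
step 2: fire β:  (p0=0, p1=3, p2=3, p3=1) → (p0=0, p1=2, p2=3, p3=1)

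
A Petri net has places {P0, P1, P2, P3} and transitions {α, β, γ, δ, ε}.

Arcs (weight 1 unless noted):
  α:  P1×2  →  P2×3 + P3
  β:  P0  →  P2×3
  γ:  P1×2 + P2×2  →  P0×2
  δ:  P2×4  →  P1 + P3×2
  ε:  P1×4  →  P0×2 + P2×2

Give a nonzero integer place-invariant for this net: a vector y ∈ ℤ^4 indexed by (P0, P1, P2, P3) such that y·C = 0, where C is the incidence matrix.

y = (P0:3, P1:2, P2:1, P3:1)

Incidence matrix C (rows=places, cols=transitions):
        α    β    γ    δ    ε
   P0   0   -1    2    0    2
   P1  -2    0   -2    1   -4
   P2   3    3   -2   -4    2
   P3   1    0    0    2    0

Candidate y = [3, 2, 1, 1]; check y·C column-wise:
  col α: 3·0 + 2·-2 + 1·3 + 1·1 = 0
  col β: 3·-1 + 2·0 + 1·3 + 1·0 = 0
  col γ: 3·2 + 2·-2 + 1·-2 + 1·0 = 0
  col δ: 3·0 + 2·1 + 1·-4 + 1·2 = 0
  col ε: 3·2 + 2·-4 + 1·2 + 1·0 = 0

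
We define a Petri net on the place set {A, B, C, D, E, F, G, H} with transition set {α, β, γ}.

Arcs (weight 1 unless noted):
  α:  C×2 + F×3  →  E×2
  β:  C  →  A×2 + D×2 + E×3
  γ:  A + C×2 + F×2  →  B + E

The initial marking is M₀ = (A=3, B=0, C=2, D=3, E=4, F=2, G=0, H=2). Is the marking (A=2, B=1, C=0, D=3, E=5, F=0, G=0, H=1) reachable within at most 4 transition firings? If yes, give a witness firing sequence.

NO — not reachable within 4 firings

depth 0: 1 marking
depth 1: 3 markings reached so far
depth 2: 4 markings reached so far
depth 3: 4 markings reached so far
(frontier empty at depth 3; search complete)
target is not among the 4 markings reachable within 4 steps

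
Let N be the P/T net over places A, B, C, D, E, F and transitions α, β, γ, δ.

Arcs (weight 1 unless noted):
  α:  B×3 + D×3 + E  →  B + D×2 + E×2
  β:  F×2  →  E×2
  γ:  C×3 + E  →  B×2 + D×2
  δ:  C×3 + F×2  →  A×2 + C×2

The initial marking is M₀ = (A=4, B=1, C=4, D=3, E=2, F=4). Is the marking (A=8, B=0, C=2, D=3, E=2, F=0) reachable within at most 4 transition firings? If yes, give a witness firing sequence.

NO — not reachable within 4 firings

depth 0: 1 marking
depth 1: 4 markings reached so far
depth 2: 10 markings reached so far
depth 3: 14 markings reached so far
depth 4: 16 markings reached so far
target is not among the 16 markings reachable within 4 steps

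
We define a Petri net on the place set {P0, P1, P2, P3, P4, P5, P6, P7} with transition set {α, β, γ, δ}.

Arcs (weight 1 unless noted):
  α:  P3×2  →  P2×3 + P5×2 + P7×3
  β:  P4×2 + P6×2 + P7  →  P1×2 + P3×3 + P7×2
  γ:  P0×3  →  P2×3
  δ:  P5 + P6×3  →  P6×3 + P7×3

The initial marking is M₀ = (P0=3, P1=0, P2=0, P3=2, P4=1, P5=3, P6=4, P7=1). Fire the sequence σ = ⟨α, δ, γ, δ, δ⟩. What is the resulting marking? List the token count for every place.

(P0=0, P1=0, P2=6, P3=0, P4=1, P5=2, P6=4, P7=13)

step 1: fire α:  (P0=3, P1=0, P2=0, P3=2, P4=1, P5=3, P6=4, P7=1) → (P0=3, P1=0, P2=3, P3=0, P4=1, P5=5, P6=4, P7=4)
step 2: fire δ:  (P0=3, P1=0, P2=3, P3=0, P4=1, P5=5, P6=4, P7=4) → (P0=3, P1=0, P2=3, P3=0, P4=1, P5=4, P6=4, P7=7)
step 3: fire γ:  (P0=3, P1=0, P2=3, P3=0, P4=1, P5=4, P6=4, P7=7) → (P0=0, P1=0, P2=6, P3=0, P4=1, P5=4, P6=4, P7=7)
step 4: fire δ:  (P0=0, P1=0, P2=6, P3=0, P4=1, P5=4, P6=4, P7=7) → (P0=0, P1=0, P2=6, P3=0, P4=1, P5=3, P6=4, P7=10)
step 5: fire δ:  (P0=0, P1=0, P2=6, P3=0, P4=1, P5=3, P6=4, P7=10) → (P0=0, P1=0, P2=6, P3=0, P4=1, P5=2, P6=4, P7=13)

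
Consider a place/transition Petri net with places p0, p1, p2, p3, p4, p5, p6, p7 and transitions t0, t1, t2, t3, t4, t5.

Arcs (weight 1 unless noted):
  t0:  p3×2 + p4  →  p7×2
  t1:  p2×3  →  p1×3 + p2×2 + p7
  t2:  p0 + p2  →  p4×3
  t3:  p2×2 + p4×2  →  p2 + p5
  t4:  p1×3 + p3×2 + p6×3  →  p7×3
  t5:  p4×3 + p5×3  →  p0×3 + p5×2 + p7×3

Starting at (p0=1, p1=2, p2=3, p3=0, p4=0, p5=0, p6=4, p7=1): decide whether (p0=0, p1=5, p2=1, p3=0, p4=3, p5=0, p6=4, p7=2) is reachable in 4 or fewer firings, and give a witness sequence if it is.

step 1: fire t1:  (p0=1, p1=2, p2=3, p3=0, p4=0, p5=0, p6=4, p7=1) → (p0=1, p1=5, p2=2, p3=0, p4=0, p5=0, p6=4, p7=2)
step 2: fire t2:  (p0=1, p1=5, p2=2, p3=0, p4=0, p5=0, p6=4, p7=2) → (p0=0, p1=5, p2=1, p3=0, p4=3, p5=0, p6=4, p7=2)

YES — reachable via ⟨t1, t2⟩ (2 firings)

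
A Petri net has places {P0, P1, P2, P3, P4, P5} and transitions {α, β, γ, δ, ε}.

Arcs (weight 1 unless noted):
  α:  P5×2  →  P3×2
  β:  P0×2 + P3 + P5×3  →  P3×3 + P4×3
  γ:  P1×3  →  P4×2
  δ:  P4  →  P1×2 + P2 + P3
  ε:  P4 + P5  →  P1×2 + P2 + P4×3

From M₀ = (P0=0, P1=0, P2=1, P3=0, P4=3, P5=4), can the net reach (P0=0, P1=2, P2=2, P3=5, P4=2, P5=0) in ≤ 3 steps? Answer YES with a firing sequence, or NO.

step 1: fire α:  (P0=0, P1=0, P2=1, P3=0, P4=3, P5=4) → (P0=0, P1=0, P2=1, P3=2, P4=3, P5=2)
step 2: fire α:  (P0=0, P1=0, P2=1, P3=2, P4=3, P5=2) → (P0=0, P1=0, P2=1, P3=4, P4=3, P5=0)
step 3: fire δ:  (P0=0, P1=0, P2=1, P3=4, P4=3, P5=0) → (P0=0, P1=2, P2=2, P3=5, P4=2, P5=0)

YES — reachable via ⟨α, α, δ⟩ (3 firings)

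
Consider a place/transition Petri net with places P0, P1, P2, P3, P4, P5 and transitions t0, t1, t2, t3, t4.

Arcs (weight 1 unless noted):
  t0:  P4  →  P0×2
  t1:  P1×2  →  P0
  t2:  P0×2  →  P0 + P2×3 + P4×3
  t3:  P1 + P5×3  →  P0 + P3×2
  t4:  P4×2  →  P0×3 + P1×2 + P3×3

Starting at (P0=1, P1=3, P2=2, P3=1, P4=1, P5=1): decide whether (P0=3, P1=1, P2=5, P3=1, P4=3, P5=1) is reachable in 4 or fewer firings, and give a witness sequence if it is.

YES — reachable via ⟨t0, t1, t2⟩ (3 firings)

step 1: fire t0:  (P0=1, P1=3, P2=2, P3=1, P4=1, P5=1) → (P0=3, P1=3, P2=2, P3=1, P4=0, P5=1)
step 2: fire t1:  (P0=3, P1=3, P2=2, P3=1, P4=0, P5=1) → (P0=4, P1=1, P2=2, P3=1, P4=0, P5=1)
step 3: fire t2:  (P0=4, P1=1, P2=2, P3=1, P4=0, P5=1) → (P0=3, P1=1, P2=5, P3=1, P4=3, P5=1)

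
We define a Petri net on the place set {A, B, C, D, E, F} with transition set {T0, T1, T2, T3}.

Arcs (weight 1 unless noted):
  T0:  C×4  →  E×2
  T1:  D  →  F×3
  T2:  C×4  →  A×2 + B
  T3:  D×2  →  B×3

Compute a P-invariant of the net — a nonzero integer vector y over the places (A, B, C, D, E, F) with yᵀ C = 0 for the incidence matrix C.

Incidence matrix C (rows=places, cols=transitions):
       T0   T1   T2   T3
    A   0    0    2    0
    B   0    0    1    3
    C  -4    0   -4    0
    D   0   -1    0   -2
    E   2    0    0    0
    F   0    3    0    0

Candidate y = [2, 0, 1, 0, 2, 0]; check y·C column-wise:
  col T0: 2·0 + 1·-4 + 2·2 = 0
  col T1: 2·0 + 1·0 + 0·-1 + 2·0 + 0·3 = 0
  col T2: 2·2 + 0·1 + 1·-4 + 2·0 = 0
  col T3: 2·0 + 0·3 + 1·0 + 0·-2 + 2·0 = 0

y = (A:2, B:0, C:1, D:0, E:2, F:0)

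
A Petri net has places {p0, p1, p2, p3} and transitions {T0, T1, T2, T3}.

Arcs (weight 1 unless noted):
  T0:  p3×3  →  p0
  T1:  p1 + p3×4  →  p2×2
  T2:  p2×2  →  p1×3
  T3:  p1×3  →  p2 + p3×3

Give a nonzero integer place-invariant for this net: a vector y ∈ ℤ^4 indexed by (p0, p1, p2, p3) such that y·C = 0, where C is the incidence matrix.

Incidence matrix C (rows=places, cols=transitions):
       T0   T1   T2   T3
   p0   1    0    0    0
   p1   0   -1    3   -3
   p2   0    2   -2    1
   p3  -3   -4    0    3

Candidate y = [3, 2, 3, 1]; check y·C column-wise:
  col T0: 3·1 + 2·0 + 3·0 + 1·-3 = 0
  col T1: 3·0 + 2·-1 + 3·2 + 1·-4 = 0
  col T2: 3·0 + 2·3 + 3·-2 + 1·0 = 0
  col T3: 3·0 + 2·-3 + 3·1 + 1·3 = 0

y = (p0:3, p1:2, p2:3, p3:1)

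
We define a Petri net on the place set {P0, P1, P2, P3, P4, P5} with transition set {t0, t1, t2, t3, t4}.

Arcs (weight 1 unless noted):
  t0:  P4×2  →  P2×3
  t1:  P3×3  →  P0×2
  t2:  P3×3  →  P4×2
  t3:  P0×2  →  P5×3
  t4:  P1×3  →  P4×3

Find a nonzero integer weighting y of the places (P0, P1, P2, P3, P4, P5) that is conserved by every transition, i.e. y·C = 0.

y = (P0:3, P1:3, P2:2, P3:2, P4:3, P5:2)

Incidence matrix C (rows=places, cols=transitions):
       t0   t1   t2   t3   t4
   P0   0    2    0   -2    0
   P1   0    0    0    0   -3
   P2   3    0    0    0    0
   P3   0   -3   -3    0    0
   P4  -2    0    2    0    3
   P5   0    0    0    3    0

Candidate y = [3, 3, 2, 2, 3, 2]; check y·C column-wise:
  col t0: 3·0 + 3·0 + 2·3 + 2·0 + 3·-2 + 2·0 = 0
  col t1: 3·2 + 3·0 + 2·0 + 2·-3 + 3·0 + 2·0 = 0
  col t2: 3·0 + 3·0 + 2·0 + 2·-3 + 3·2 + 2·0 = 0
  col t3: 3·-2 + 3·0 + 2·0 + 2·0 + 3·0 + 2·3 = 0
  col t4: 3·0 + 3·-3 + 2·0 + 2·0 + 3·3 + 2·0 = 0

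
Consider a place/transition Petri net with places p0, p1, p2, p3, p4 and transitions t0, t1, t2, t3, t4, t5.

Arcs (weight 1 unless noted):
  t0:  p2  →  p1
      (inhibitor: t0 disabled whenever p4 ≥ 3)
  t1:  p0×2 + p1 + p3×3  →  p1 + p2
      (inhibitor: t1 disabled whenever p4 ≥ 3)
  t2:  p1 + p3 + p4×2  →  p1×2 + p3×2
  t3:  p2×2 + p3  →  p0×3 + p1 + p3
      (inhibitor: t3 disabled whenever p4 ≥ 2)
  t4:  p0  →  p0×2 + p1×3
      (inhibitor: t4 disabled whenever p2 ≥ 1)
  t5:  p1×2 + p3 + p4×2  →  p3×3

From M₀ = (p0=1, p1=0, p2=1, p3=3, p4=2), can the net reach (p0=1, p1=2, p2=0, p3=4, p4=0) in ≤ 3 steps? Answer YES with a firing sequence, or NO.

YES — reachable via ⟨t0, t2⟩ (2 firings)

step 1: fire t0:  (p0=1, p1=0, p2=1, p3=3, p4=2) → (p0=1, p1=1, p2=0, p3=3, p4=2)
step 2: fire t2:  (p0=1, p1=1, p2=0, p3=3, p4=2) → (p0=1, p1=2, p2=0, p3=4, p4=0)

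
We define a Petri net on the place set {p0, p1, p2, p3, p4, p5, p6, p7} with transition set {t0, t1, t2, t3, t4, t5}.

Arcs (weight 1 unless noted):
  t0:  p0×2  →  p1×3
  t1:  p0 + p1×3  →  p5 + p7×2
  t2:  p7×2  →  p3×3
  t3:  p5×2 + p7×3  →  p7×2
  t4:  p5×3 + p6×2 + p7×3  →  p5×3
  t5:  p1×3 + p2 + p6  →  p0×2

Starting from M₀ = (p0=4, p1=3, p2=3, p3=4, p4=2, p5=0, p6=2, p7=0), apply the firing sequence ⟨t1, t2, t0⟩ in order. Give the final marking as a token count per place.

(p0=1, p1=3, p2=3, p3=7, p4=2, p5=1, p6=2, p7=0)

step 1: fire t1:  (p0=4, p1=3, p2=3, p3=4, p4=2, p5=0, p6=2, p7=0) → (p0=3, p1=0, p2=3, p3=4, p4=2, p5=1, p6=2, p7=2)
step 2: fire t2:  (p0=3, p1=0, p2=3, p3=4, p4=2, p5=1, p6=2, p7=2) → (p0=3, p1=0, p2=3, p3=7, p4=2, p5=1, p6=2, p7=0)
step 3: fire t0:  (p0=3, p1=0, p2=3, p3=7, p4=2, p5=1, p6=2, p7=0) → (p0=1, p1=3, p2=3, p3=7, p4=2, p5=1, p6=2, p7=0)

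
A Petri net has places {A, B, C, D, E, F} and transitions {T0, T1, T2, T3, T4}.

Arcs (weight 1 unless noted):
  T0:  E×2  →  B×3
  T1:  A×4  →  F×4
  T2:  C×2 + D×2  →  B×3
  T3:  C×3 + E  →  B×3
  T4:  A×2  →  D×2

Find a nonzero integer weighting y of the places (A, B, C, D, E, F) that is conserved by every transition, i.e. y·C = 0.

Incidence matrix C (rows=places, cols=transitions):
       T0   T1   T2   T3   T4
    A   0   -4    0    0   -2
    B   3    0    3    3    0
    C   0    0   -2   -3    0
    D   0    0   -2    0    2
    E  -2    0    0   -1    0
    F   0    4    0    0    0

Candidate y = [2, 2, 1, 2, 3, 2]; check y·C column-wise:
  col T0: 2·0 + 2·3 + 1·0 + 2·0 + 3·-2 + 2·0 = 0
  col T1: 2·-4 + 2·0 + 1·0 + 2·0 + 3·0 + 2·4 = 0
  col T2: 2·0 + 2·3 + 1·-2 + 2·-2 + 3·0 + 2·0 = 0
  col T3: 2·0 + 2·3 + 1·-3 + 2·0 + 3·-1 + 2·0 = 0
  col T4: 2·-2 + 2·0 + 1·0 + 2·2 + 3·0 + 2·0 = 0

y = (A:2, B:2, C:1, D:2, E:3, F:2)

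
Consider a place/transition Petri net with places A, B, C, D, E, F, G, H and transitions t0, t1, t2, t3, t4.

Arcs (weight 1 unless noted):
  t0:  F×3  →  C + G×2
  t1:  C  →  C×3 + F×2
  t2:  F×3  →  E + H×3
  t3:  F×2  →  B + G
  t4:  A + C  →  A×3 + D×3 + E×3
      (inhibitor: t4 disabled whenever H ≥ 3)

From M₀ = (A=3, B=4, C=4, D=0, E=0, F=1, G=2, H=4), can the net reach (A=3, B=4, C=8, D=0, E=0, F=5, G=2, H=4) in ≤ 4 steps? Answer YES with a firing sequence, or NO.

step 1: fire t1:  (A=3, B=4, C=4, D=0, E=0, F=1, G=2, H=4) → (A=3, B=4, C=6, D=0, E=0, F=3, G=2, H=4)
step 2: fire t1:  (A=3, B=4, C=6, D=0, E=0, F=3, G=2, H=4) → (A=3, B=4, C=8, D=0, E=0, F=5, G=2, H=4)

YES — reachable via ⟨t1, t1⟩ (2 firings)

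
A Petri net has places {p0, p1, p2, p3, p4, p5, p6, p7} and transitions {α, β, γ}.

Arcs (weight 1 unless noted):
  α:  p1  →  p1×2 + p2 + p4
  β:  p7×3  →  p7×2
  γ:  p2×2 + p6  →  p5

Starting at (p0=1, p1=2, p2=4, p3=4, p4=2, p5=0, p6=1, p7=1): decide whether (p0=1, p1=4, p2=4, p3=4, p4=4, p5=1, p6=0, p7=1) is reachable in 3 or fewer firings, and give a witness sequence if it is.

YES — reachable via ⟨α, α, γ⟩ (3 firings)

step 1: fire α:  (p0=1, p1=2, p2=4, p3=4, p4=2, p5=0, p6=1, p7=1) → (p0=1, p1=3, p2=5, p3=4, p4=3, p5=0, p6=1, p7=1)
step 2: fire α:  (p0=1, p1=3, p2=5, p3=4, p4=3, p5=0, p6=1, p7=1) → (p0=1, p1=4, p2=6, p3=4, p4=4, p5=0, p6=1, p7=1)
step 3: fire γ:  (p0=1, p1=4, p2=6, p3=4, p4=4, p5=0, p6=1, p7=1) → (p0=1, p1=4, p2=4, p3=4, p4=4, p5=1, p6=0, p7=1)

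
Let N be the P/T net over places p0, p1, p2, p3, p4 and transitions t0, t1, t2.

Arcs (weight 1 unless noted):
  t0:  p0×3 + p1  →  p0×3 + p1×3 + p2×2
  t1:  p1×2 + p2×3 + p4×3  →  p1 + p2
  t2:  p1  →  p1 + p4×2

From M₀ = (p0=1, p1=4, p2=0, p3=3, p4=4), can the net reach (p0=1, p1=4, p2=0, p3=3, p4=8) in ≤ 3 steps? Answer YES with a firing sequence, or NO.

step 1: fire t2:  (p0=1, p1=4, p2=0, p3=3, p4=4) → (p0=1, p1=4, p2=0, p3=3, p4=6)
step 2: fire t2:  (p0=1, p1=4, p2=0, p3=3, p4=6) → (p0=1, p1=4, p2=0, p3=3, p4=8)

YES — reachable via ⟨t2, t2⟩ (2 firings)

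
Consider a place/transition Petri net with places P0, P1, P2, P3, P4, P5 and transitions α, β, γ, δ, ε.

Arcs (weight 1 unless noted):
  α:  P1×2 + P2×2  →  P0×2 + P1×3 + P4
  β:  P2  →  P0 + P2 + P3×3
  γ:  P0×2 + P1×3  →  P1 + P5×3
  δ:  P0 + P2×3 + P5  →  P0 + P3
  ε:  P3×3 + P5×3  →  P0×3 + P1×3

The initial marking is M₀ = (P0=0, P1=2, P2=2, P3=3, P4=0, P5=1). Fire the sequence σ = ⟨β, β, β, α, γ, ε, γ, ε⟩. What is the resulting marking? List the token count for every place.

(P0=7, P1=5, P2=0, P3=6, P4=1, P5=1)

step 1: fire β:  (P0=0, P1=2, P2=2, P3=3, P4=0, P5=1) → (P0=1, P1=2, P2=2, P3=6, P4=0, P5=1)
step 2: fire β:  (P0=1, P1=2, P2=2, P3=6, P4=0, P5=1) → (P0=2, P1=2, P2=2, P3=9, P4=0, P5=1)
step 3: fire β:  (P0=2, P1=2, P2=2, P3=9, P4=0, P5=1) → (P0=3, P1=2, P2=2, P3=12, P4=0, P5=1)
step 4: fire α:  (P0=3, P1=2, P2=2, P3=12, P4=0, P5=1) → (P0=5, P1=3, P2=0, P3=12, P4=1, P5=1)
step 5: fire γ:  (P0=5, P1=3, P2=0, P3=12, P4=1, P5=1) → (P0=3, P1=1, P2=0, P3=12, P4=1, P5=4)
step 6: fire ε:  (P0=3, P1=1, P2=0, P3=12, P4=1, P5=4) → (P0=6, P1=4, P2=0, P3=9, P4=1, P5=1)
step 7: fire γ:  (P0=6, P1=4, P2=0, P3=9, P4=1, P5=1) → (P0=4, P1=2, P2=0, P3=9, P4=1, P5=4)
step 8: fire ε:  (P0=4, P1=2, P2=0, P3=9, P4=1, P5=4) → (P0=7, P1=5, P2=0, P3=6, P4=1, P5=1)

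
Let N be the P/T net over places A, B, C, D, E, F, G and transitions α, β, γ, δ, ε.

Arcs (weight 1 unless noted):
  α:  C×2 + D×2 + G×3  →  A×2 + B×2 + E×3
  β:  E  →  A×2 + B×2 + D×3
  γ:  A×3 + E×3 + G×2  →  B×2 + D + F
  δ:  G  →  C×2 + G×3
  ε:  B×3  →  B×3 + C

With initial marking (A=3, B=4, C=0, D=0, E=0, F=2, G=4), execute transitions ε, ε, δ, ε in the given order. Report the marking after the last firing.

(A=3, B=4, C=5, D=0, E=0, F=2, G=6)

step 1: fire ε:  (A=3, B=4, C=0, D=0, E=0, F=2, G=4) → (A=3, B=4, C=1, D=0, E=0, F=2, G=4)
step 2: fire ε:  (A=3, B=4, C=1, D=0, E=0, F=2, G=4) → (A=3, B=4, C=2, D=0, E=0, F=2, G=4)
step 3: fire δ:  (A=3, B=4, C=2, D=0, E=0, F=2, G=4) → (A=3, B=4, C=4, D=0, E=0, F=2, G=6)
step 4: fire ε:  (A=3, B=4, C=4, D=0, E=0, F=2, G=6) → (A=3, B=4, C=5, D=0, E=0, F=2, G=6)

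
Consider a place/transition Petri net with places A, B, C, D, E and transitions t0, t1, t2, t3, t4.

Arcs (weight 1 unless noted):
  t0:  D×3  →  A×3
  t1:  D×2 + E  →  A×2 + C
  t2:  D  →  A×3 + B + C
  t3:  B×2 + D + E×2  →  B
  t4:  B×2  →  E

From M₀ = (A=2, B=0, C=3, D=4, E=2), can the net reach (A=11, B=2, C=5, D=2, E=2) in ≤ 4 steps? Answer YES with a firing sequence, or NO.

depth 0: 1 marking
depth 1: 4 markings reached so far
depth 2: 8 markings reached so far
depth 3: 12 markings reached so far
depth 4: 16 markings reached so far
target is not among the 16 markings reachable within 4 steps

NO — not reachable within 4 firings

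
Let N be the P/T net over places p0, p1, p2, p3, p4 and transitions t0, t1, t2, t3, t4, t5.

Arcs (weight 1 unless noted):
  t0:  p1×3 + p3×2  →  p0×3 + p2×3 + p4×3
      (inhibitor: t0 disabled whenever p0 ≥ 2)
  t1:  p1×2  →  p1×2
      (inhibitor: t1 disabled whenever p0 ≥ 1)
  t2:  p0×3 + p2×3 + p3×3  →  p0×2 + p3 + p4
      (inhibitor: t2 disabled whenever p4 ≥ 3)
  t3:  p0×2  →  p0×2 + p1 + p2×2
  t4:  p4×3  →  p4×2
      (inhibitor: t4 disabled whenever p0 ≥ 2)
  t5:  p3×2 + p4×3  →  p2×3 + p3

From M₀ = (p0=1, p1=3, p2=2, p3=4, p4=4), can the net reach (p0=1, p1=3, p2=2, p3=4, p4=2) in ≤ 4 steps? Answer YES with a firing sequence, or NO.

YES — reachable via ⟨t4, t4⟩ (2 firings)

step 1: fire t4:  (p0=1, p1=3, p2=2, p3=4, p4=4) → (p0=1, p1=3, p2=2, p3=4, p4=3)
step 2: fire t4:  (p0=1, p1=3, p2=2, p3=4, p4=3) → (p0=1, p1=3, p2=2, p3=4, p4=2)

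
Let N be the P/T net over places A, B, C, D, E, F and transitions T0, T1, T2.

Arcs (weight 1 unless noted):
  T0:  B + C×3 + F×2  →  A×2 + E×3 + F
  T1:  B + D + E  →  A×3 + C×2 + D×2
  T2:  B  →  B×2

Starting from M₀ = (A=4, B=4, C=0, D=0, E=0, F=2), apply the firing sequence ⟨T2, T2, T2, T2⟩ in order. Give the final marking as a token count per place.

(A=4, B=8, C=0, D=0, E=0, F=2)

step 1: fire T2:  (A=4, B=4, C=0, D=0, E=0, F=2) → (A=4, B=5, C=0, D=0, E=0, F=2)
step 2: fire T2:  (A=4, B=5, C=0, D=0, E=0, F=2) → (A=4, B=6, C=0, D=0, E=0, F=2)
step 3: fire T2:  (A=4, B=6, C=0, D=0, E=0, F=2) → (A=4, B=7, C=0, D=0, E=0, F=2)
step 4: fire T2:  (A=4, B=7, C=0, D=0, E=0, F=2) → (A=4, B=8, C=0, D=0, E=0, F=2)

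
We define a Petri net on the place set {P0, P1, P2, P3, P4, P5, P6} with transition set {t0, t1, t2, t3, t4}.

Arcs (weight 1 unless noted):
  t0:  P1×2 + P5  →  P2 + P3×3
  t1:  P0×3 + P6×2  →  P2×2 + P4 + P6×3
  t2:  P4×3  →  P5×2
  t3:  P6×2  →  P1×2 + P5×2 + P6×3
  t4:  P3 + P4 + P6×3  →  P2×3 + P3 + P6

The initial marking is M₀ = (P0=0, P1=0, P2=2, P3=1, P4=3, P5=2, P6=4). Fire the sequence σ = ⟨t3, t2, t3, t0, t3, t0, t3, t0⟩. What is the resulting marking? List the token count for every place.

step 1: fire t3:  (P0=0, P1=0, P2=2, P3=1, P4=3, P5=2, P6=4) → (P0=0, P1=2, P2=2, P3=1, P4=3, P5=4, P6=5)
step 2: fire t2:  (P0=0, P1=2, P2=2, P3=1, P4=3, P5=4, P6=5) → (P0=0, P1=2, P2=2, P3=1, P4=0, P5=6, P6=5)
step 3: fire t3:  (P0=0, P1=2, P2=2, P3=1, P4=0, P5=6, P6=5) → (P0=0, P1=4, P2=2, P3=1, P4=0, P5=8, P6=6)
step 4: fire t0:  (P0=0, P1=4, P2=2, P3=1, P4=0, P5=8, P6=6) → (P0=0, P1=2, P2=3, P3=4, P4=0, P5=7, P6=6)
step 5: fire t3:  (P0=0, P1=2, P2=3, P3=4, P4=0, P5=7, P6=6) → (P0=0, P1=4, P2=3, P3=4, P4=0, P5=9, P6=7)
step 6: fire t0:  (P0=0, P1=4, P2=3, P3=4, P4=0, P5=9, P6=7) → (P0=0, P1=2, P2=4, P3=7, P4=0, P5=8, P6=7)
step 7: fire t3:  (P0=0, P1=2, P2=4, P3=7, P4=0, P5=8, P6=7) → (P0=0, P1=4, P2=4, P3=7, P4=0, P5=10, P6=8)
step 8: fire t0:  (P0=0, P1=4, P2=4, P3=7, P4=0, P5=10, P6=8) → (P0=0, P1=2, P2=5, P3=10, P4=0, P5=9, P6=8)

(P0=0, P1=2, P2=5, P3=10, P4=0, P5=9, P6=8)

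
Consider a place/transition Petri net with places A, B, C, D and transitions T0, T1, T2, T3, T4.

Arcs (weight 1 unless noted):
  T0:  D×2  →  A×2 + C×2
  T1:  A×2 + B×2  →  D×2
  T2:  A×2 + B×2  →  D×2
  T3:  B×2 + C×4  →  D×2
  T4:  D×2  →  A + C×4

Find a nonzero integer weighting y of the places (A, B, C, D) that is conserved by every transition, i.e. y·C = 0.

Incidence matrix C (rows=places, cols=transitions):
       T0   T1   T2   T3   T4
    A   2   -2   -2    0    1
    B   0   -2   -2   -2    0
    C   2    0    0   -4    4
    D  -2    2    2    2   -2

Candidate y = [2, 1, 1, 3]; check y·C column-wise:
  col T0: 2·2 + 1·0 + 1·2 + 3·-2 = 0
  col T1: 2·-2 + 1·-2 + 1·0 + 3·2 = 0
  col T2: 2·-2 + 1·-2 + 1·0 + 3·2 = 0
  col T3: 2·0 + 1·-2 + 1·-4 + 3·2 = 0
  col T4: 2·1 + 1·0 + 1·4 + 3·-2 = 0

y = (A:2, B:1, C:1, D:3)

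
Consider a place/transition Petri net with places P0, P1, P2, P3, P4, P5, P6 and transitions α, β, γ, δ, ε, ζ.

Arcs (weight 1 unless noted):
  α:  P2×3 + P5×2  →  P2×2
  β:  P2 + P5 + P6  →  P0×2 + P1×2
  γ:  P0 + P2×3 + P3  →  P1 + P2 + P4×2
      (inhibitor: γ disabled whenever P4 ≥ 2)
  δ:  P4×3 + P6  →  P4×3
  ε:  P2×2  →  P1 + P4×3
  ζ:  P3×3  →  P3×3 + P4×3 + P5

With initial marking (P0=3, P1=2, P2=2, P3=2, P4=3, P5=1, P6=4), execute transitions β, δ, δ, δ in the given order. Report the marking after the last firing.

(P0=5, P1=4, P2=1, P3=2, P4=3, P5=0, P6=0)

step 1: fire β:  (P0=3, P1=2, P2=2, P3=2, P4=3, P5=1, P6=4) → (P0=5, P1=4, P2=1, P3=2, P4=3, P5=0, P6=3)
step 2: fire δ:  (P0=5, P1=4, P2=1, P3=2, P4=3, P5=0, P6=3) → (P0=5, P1=4, P2=1, P3=2, P4=3, P5=0, P6=2)
step 3: fire δ:  (P0=5, P1=4, P2=1, P3=2, P4=3, P5=0, P6=2) → (P0=5, P1=4, P2=1, P3=2, P4=3, P5=0, P6=1)
step 4: fire δ:  (P0=5, P1=4, P2=1, P3=2, P4=3, P5=0, P6=1) → (P0=5, P1=4, P2=1, P3=2, P4=3, P5=0, P6=0)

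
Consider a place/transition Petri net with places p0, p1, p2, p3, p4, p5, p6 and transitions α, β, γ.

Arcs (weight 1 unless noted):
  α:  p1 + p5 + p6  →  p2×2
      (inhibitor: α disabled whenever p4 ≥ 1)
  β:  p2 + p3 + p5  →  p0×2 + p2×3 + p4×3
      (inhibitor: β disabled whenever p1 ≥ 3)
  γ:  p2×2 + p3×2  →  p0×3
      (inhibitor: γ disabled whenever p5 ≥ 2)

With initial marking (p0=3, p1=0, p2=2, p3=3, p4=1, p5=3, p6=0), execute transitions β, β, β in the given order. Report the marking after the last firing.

step 1: fire β:  (p0=3, p1=0, p2=2, p3=3, p4=1, p5=3, p6=0) → (p0=5, p1=0, p2=4, p3=2, p4=4, p5=2, p6=0)
step 2: fire β:  (p0=5, p1=0, p2=4, p3=2, p4=4, p5=2, p6=0) → (p0=7, p1=0, p2=6, p3=1, p4=7, p5=1, p6=0)
step 3: fire β:  (p0=7, p1=0, p2=6, p3=1, p4=7, p5=1, p6=0) → (p0=9, p1=0, p2=8, p3=0, p4=10, p5=0, p6=0)

(p0=9, p1=0, p2=8, p3=0, p4=10, p5=0, p6=0)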